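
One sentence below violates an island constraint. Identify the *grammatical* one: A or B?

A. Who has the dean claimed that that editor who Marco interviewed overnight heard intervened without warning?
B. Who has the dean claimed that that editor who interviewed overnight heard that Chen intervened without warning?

In B, the wh-phrase is extracted from inside a complex-NP island (relative clause) (introduced by "who"), which blocks movement.
In A, the extraction path crosses only that-complement boundaries, which are transparent.
So A is grammatical.

A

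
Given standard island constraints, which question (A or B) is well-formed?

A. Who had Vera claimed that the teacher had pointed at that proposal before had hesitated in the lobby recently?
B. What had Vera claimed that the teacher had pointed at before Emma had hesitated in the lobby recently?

B

In A, the wh-phrase is extracted from inside an adjunct island (introduced by "before"), which blocks movement.
In B, the extraction path crosses only that-complement boundaries, which are transparent.
So B is grammatical.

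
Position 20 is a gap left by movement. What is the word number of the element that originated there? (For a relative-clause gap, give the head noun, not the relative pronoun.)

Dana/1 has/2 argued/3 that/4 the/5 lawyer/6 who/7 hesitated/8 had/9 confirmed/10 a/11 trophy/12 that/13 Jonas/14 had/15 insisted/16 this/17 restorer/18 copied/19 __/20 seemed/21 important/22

The gap at 20 is the object of "copied", inside a relative clause.
The relative pronoun is "that" (word 13); it is bound by the head noun immediately before it.
Its filler is the head noun "trophy", at word 12.

12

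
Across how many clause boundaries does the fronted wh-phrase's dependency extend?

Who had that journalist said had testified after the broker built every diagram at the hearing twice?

"who" is extracted from the subject of "testified".
Boundaries crossed, outermost first: [Ø] — 1 in total.

1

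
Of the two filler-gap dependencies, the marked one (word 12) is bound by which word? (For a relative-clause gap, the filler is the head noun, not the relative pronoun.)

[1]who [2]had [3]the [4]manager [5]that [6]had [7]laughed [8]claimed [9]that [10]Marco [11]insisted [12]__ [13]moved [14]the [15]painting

1

The marked gap is the subject of "moved".
Its filler is the fronted wh-phrase "who", at word 1.
(The other dependency links word 4 to a gap after word 5.)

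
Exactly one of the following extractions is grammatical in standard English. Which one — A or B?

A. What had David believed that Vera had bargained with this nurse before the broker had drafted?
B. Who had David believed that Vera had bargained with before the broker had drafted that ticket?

In A, the wh-phrase is extracted from inside an adjunct island (introduced by "before"), which blocks movement.
In B, the extraction path crosses only that-complement boundaries, which are transparent.
So B is grammatical.

B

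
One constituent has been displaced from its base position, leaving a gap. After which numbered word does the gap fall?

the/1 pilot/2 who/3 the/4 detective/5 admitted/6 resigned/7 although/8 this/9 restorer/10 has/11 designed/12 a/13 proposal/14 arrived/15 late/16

6

The displaced element is "the pilot" (word 2).
It is linked across 1 clause boundary (Ø).
It functions as the subject of "resigned", so the gap sits immediately after word 6 ("admitted").
Base order: The detective admitted the pilot resigned although this restorer has designed a proposal.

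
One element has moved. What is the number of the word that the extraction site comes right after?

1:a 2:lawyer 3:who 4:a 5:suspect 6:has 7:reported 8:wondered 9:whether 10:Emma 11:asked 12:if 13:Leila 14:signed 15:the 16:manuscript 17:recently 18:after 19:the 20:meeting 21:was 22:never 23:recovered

The displaced element is "a lawyer" (word 2).
It is linked across 1 clause boundary (Ø).
It functions as the subject of "wondered", so the gap sits immediately after word 7 ("reported").
Base order: A suspect has reported that a lawyer wondered whether Emma asked if Leila signed the manuscript recently after the meeting.

7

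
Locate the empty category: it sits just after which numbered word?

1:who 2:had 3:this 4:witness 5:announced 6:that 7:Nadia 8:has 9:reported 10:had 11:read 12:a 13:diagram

9

The displaced element is "who" (word 1).
It is linked across 2 clause boundaries (that → Ø).
It functions as the subject of "read", so the gap sits immediately after word 9 ("reported").
Base order: This witness had announced that Nadia has reported who had read a diagram.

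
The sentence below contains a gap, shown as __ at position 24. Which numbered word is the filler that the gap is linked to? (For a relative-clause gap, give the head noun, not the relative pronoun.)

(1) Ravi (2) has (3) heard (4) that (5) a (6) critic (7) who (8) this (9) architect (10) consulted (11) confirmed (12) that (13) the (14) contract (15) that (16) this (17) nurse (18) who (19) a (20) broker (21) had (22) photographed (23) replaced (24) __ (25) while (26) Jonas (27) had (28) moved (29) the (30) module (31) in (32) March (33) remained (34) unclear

14

The gap at 24 is the object of "replaced", inside a relative clause.
The relative pronoun is "that" (word 15); it is bound by the head noun immediately before it.
Its filler is the head noun "contract", at word 14.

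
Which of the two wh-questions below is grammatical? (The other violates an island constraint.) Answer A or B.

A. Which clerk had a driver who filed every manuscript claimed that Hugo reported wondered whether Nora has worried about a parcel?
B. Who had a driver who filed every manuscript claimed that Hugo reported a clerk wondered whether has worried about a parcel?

A

In B, the wh-phrase is extracted from inside a wh-island (introduced by "whether"), which blocks movement.
In A, the extraction path crosses only that-complement boundaries, which are transparent.
So A is grammatical.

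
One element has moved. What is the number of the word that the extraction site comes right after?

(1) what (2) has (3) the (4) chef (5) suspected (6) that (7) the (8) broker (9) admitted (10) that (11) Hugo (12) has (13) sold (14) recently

13

The displaced element is "what" (word 1).
It is linked across 2 clause boundaries (that → that).
It functions as the direct object of "sold", so the gap sits immediately after word 13 ("sold").
Base order: The chef has suspected that the broker admitted that Hugo has sold what recently.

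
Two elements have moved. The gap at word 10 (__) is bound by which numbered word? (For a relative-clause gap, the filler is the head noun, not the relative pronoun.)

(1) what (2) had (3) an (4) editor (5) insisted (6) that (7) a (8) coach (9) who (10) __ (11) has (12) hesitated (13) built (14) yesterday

8

The marked gap is inside the relative clause, the subject of "hesitated".
Its filler is the head noun "coach" (via "who"), at word 8.
(The other dependency links word 1 to a gap after word 13.)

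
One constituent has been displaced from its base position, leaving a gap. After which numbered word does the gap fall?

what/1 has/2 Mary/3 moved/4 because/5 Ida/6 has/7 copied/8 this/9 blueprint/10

4

The displaced element is "what" (word 1).
It functions as the direct object of "moved", so the gap sits immediately after word 4 ("moved").
Base order: Mary has moved what because Ida has copied this blueprint.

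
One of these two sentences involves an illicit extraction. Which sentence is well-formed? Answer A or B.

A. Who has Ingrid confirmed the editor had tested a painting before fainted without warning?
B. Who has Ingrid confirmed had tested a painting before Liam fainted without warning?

B

In A, the wh-phrase is extracted from inside an adjunct island (introduced by "before"), which blocks movement.
In B, the extraction path crosses only that-complement boundaries, which are transparent.
So B is grammatical.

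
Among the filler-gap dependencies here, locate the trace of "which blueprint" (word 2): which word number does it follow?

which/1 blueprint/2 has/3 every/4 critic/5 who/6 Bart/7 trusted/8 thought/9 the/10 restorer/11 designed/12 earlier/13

The displaced element is "which blueprint" (word 2).
It is linked across 1 clause boundary (Ø).
It functions as the direct object of "designed", so the gap sits immediately after word 12 ("designed").
Base order: Every critic who Bart trusted has thought the restorer designed which blueprint earlier.

12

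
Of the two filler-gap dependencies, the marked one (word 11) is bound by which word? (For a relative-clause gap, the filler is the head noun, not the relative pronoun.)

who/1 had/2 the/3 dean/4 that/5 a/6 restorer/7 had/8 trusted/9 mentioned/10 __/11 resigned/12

1

The marked gap is the subject of "resigned".
Its filler is the fronted wh-phrase "who", at word 1.
(The other dependency links word 4 to a gap after word 9.)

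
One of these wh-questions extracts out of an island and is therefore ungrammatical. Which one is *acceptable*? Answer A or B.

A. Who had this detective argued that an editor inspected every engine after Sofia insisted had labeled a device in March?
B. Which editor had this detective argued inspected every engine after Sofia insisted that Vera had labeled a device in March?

B

In A, the wh-phrase is extracted from inside an adjunct island (introduced by "after"), which blocks movement.
In B, the extraction path crosses only that-complement boundaries, which are transparent.
So B is grammatical.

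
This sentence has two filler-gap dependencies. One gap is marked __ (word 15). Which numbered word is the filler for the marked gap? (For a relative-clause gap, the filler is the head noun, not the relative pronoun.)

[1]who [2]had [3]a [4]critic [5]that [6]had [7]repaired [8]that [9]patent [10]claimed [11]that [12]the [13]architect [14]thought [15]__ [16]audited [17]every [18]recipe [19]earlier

1

The marked gap is the subject of "audited".
Its filler is the fronted wh-phrase "who", at word 1.
(The other dependency links word 4 to a gap after word 5.)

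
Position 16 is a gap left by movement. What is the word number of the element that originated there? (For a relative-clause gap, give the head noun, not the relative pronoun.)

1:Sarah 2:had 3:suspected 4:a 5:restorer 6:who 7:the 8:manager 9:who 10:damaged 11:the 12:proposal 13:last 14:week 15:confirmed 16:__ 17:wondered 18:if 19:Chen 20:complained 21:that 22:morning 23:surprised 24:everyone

5

The gap at 16 is the subject of "wondered", inside a relative clause.
The relative pronoun is "who" (word 6); it is bound by the head noun immediately before it.
Its filler is the head noun "restorer", at word 5.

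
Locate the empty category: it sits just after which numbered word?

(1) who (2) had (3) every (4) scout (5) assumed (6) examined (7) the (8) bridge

The displaced element is "who" (word 1).
It is linked across 1 clause boundary (Ø).
It functions as the subject of "examined", so the gap sits immediately after word 5 ("assumed").
Base order: Every scout had assumed that who examined the bridge.

5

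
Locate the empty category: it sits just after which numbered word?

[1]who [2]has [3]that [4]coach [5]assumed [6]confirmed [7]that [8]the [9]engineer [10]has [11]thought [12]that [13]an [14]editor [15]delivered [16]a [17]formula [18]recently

5

The displaced element is "who" (word 1).
It is linked across 1 clause boundary (Ø).
It functions as the subject of "confirmed", so the gap sits immediately after word 5 ("assumed").
Base order: That coach has assumed that who confirmed that the engineer has thought that an editor delivered a formula recently.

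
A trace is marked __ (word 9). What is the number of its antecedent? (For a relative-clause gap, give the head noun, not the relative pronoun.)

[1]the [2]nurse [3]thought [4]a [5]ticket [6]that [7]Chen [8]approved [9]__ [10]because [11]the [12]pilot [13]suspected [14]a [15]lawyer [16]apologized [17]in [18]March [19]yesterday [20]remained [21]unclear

The gap at 9 is the object of "approved", inside a relative clause.
The relative pronoun is "that" (word 6); it is bound by the head noun immediately before it.
Its filler is the head noun "ticket", at word 5.

5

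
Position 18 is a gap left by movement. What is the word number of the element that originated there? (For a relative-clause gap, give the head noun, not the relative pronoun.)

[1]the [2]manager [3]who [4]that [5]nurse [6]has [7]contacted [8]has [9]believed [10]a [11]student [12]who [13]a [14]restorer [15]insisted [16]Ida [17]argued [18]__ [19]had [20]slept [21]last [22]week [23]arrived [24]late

The gap at 18 is the subject of "slept", inside a relative clause.
The relative pronoun is "who" (word 12); it is bound by the head noun immediately before it.
Its filler is the head noun "student", at word 11.

11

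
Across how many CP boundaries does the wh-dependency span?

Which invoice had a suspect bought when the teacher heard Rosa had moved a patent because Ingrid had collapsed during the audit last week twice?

"which invoice" originates inside the matrix clause — no clause boundary is crossed.

0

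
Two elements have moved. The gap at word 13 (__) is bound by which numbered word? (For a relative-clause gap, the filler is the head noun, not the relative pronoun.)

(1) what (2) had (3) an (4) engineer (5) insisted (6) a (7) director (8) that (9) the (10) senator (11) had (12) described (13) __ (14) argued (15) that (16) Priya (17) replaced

The marked gap is inside the relative clause, the direct object of "described".
Its filler is the head noun "director" (via "that"), at word 7.
(The other dependency links word 1 to a gap after word 17.)

7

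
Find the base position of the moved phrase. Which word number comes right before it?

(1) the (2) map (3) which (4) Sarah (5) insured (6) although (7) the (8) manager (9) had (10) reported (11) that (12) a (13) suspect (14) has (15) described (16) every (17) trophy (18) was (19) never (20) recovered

5

The displaced element is "the map" (word 2).
It functions as the direct object of "insured", so the gap sits immediately after word 5 ("insured").
Base order: Sarah insured the map although the manager had reported that a suspect has described every trophy.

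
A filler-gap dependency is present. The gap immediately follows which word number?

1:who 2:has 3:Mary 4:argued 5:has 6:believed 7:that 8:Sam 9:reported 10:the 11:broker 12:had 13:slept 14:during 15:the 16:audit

The displaced element is "who" (word 1).
It is linked across 1 clause boundary (Ø).
It functions as the subject of "believed", so the gap sits immediately after word 4 ("argued").
Base order: Mary has argued who has believed that Sam reported the broker had slept during the audit.

4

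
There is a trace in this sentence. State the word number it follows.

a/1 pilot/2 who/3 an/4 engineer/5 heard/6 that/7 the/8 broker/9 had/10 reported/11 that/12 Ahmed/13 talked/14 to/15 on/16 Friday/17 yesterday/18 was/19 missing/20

The displaced element is "a pilot" (word 2).
It is linked across 2 clause boundaries (that → that).
It functions as the object of the preposition "to" of "talked", so the gap sits immediately after word 15 ("to").
Base order: An engineer heard that the broker had reported that Ahmed talked to a pilot on Friday yesterday.

15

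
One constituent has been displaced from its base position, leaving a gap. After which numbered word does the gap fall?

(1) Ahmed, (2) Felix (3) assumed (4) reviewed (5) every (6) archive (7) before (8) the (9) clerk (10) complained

The displaced element is "Ahmed" (word 1).
It is linked across 1 clause boundary (Ø).
It functions as the subject of "reviewed", so the gap sits immediately after word 3 ("assumed").
Base order: Felix assumed that Ahmed reviewed every archive before the clerk complained.

3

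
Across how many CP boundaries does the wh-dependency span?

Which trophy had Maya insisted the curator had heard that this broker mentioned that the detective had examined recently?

3

"which trophy" is extracted from the object of "examined".
Boundaries crossed, outermost first: [Ø], [that], [that] — 3 in total.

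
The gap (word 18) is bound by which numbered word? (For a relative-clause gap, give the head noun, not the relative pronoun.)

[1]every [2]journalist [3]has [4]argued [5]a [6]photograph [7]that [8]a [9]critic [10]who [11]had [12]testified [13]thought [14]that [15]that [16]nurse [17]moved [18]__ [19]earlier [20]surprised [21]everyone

6

The gap at 18 is the object of "moved", inside a relative clause.
The relative pronoun is "that" (word 7); it is bound by the head noun immediately before it.
Its filler is the head noun "photograph", at word 6.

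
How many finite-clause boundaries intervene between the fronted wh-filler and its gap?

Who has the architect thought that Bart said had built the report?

2

"who" is extracted from the subject of "built".
Boundaries crossed, outermost first: [that], [Ø] — 2 in total.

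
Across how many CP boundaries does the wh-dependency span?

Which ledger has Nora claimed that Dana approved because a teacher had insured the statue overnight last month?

"which ledger" is extracted from the object of "approved".
Boundaries crossed, outermost first: [that] — 1 in total.

1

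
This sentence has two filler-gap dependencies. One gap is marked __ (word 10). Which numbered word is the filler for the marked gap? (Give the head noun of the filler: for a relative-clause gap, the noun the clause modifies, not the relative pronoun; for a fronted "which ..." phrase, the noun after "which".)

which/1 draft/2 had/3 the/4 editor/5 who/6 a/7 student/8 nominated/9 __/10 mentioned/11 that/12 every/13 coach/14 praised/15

The marked gap is inside the relative clause, the direct object of "nominated".
Its filler is the head noun "editor" (via "who"), at word 5.
(The other dependency links word 2 to a gap after word 15.)

5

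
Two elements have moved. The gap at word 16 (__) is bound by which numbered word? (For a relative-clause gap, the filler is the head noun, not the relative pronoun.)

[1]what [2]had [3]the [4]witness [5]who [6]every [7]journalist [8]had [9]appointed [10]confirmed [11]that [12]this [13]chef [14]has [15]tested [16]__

1

The marked gap is the direct object of "tested".
Its filler is the fronted wh-phrase "what", at word 1.
(The other dependency links word 4 to a gap after word 9.)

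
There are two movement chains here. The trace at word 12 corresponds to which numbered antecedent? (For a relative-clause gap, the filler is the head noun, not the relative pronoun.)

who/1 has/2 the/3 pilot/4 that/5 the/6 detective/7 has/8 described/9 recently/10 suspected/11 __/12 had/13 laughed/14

The marked gap is the subject of "laughed".
Its filler is the fronted wh-phrase "who", at word 1.
(The other dependency links word 4 to a gap after word 9.)

1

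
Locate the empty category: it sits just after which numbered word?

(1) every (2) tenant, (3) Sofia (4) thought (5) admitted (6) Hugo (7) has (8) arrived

4

The displaced element is "every tenant" (word 2).
It is linked across 1 clause boundary (Ø).
It functions as the subject of "admitted", so the gap sits immediately after word 4 ("thought").
Base order: Sofia thought every tenant admitted Hugo has arrived.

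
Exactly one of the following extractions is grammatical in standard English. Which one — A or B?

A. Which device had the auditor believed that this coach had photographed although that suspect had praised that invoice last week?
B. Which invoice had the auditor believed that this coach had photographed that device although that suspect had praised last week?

In B, the wh-phrase is extracted from inside an adjunct island (introduced by "although"), which blocks movement.
In A, the extraction path crosses only that-complement boundaries, which are transparent.
So A is grammatical.

A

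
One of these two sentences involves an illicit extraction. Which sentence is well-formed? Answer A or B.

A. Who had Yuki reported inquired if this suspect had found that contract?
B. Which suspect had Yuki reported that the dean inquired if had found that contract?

A

In B, the wh-phrase is extracted from inside a wh-island (introduced by "if"), which blocks movement.
In A, the extraction path crosses only that-complement boundaries, which are transparent.
So A is grammatical.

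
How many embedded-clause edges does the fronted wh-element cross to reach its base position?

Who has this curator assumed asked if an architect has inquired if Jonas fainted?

1

"who" is extracted from the subject of "asked".
Boundaries crossed, outermost first: [Ø] — 1 in total.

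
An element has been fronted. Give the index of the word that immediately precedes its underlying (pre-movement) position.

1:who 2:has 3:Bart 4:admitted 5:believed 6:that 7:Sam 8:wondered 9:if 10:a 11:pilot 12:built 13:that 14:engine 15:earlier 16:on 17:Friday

The displaced element is "who" (word 1).
It is linked across 1 clause boundary (Ø).
It functions as the subject of "believed", so the gap sits immediately after word 4 ("admitted").
Base order: Bart has admitted that who believed that Sam wondered if a pilot built that engine earlier on Friday.

4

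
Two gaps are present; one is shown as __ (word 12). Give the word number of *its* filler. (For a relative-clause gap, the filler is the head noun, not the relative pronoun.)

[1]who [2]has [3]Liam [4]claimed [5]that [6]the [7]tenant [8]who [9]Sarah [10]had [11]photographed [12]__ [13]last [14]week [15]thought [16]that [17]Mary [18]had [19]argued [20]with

The marked gap is inside the relative clause, the direct object of "photographed".
Its filler is the head noun "tenant" (via "who"), at word 7.
(The other dependency links word 1 to a gap after word 20.)

7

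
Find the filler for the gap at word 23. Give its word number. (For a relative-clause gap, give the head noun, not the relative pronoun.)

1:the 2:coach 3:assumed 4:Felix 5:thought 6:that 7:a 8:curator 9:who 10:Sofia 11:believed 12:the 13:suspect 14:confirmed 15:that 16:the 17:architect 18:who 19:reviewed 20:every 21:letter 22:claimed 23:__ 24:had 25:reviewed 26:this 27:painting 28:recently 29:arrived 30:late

8

The gap at 23 is the subject of "reviewed", inside a relative clause.
The relative pronoun is "who" (word 9); it is bound by the head noun immediately before it.
Its filler is the head noun "curator", at word 8.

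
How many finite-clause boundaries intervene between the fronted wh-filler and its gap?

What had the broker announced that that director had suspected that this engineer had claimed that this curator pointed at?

3

"what" is extracted from the PP object of "pointed".
Boundaries crossed, outermost first: [that], [that], [that] — 3 in total.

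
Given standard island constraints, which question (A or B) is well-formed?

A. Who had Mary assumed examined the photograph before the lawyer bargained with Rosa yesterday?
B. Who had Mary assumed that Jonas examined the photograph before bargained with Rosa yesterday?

A

In B, the wh-phrase is extracted from inside an adjunct island (introduced by "before"), which blocks movement.
In A, the extraction path crosses only that-complement boundaries, which are transparent.
So A is grammatical.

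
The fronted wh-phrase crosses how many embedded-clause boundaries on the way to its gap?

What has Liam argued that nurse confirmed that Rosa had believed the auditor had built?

3

"what" is extracted from the object of "built".
Boundaries crossed, outermost first: [Ø], [that], [Ø] — 3 in total.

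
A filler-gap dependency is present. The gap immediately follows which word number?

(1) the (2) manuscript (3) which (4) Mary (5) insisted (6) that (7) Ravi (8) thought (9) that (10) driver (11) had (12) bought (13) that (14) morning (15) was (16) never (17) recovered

The displaced element is "the manuscript" (word 2).
It is linked across 2 clause boundaries (that → Ø).
It functions as the direct object of "bought", so the gap sits immediately after word 12 ("bought").
Base order: Mary insisted that Ravi thought that driver had bought the manuscript that morning.

12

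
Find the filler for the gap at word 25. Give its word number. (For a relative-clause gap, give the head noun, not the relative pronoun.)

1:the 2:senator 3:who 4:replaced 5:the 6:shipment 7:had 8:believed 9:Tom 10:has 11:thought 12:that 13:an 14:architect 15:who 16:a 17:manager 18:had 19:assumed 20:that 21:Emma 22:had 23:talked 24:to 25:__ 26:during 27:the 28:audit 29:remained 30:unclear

The gap at 25 is the prepositional object of "talked", inside a relative clause.
The relative pronoun is "who" (word 15); it is bound by the head noun immediately before it.
Its filler is the head noun "architect", at word 14.

14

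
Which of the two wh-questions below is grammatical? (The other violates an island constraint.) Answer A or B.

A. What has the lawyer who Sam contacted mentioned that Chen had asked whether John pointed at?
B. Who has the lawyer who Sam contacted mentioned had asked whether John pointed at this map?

B

In A, the wh-phrase is extracted from inside a wh-island (introduced by "whether"), which blocks movement.
In B, the extraction path crosses only that-complement boundaries, which are transparent.
So B is grammatical.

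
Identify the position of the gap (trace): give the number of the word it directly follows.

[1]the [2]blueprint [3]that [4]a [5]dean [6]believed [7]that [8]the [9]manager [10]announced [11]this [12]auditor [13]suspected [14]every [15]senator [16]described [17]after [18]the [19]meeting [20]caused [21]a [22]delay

16

The displaced element is "the blueprint" (word 2).
It is linked across 3 clause boundaries (that → Ø → Ø).
It functions as the direct object of "described", so the gap sits immediately after word 16 ("described").
Base order: A dean believed that the manager announced this auditor suspected every senator described the blueprint after the meeting.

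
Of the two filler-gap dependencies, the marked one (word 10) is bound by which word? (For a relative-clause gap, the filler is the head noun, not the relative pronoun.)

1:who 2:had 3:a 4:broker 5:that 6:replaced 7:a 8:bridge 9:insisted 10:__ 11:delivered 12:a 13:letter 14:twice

1

The marked gap is the subject of "delivered".
Its filler is the fronted wh-phrase "who", at word 1.
(The other dependency links word 4 to a gap after word 5.)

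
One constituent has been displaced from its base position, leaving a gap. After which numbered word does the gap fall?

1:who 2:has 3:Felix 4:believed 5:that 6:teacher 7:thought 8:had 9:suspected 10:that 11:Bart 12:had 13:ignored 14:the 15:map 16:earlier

7

The displaced element is "who" (word 1).
It is linked across 2 clause boundaries (Ø → Ø).
It functions as the subject of "suspected", so the gap sits immediately after word 7 ("thought").
Base order: Felix has believed that teacher thought who had suspected that Bart had ignored the map earlier.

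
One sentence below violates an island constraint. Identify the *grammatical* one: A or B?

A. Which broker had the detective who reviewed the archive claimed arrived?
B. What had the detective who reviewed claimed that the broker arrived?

In B, the wh-phrase is extracted from inside a complex-NP island (relative clause) (introduced by "who"), which blocks movement.
In A, the extraction path crosses only that-complement boundaries, which are transparent.
So A is grammatical.

A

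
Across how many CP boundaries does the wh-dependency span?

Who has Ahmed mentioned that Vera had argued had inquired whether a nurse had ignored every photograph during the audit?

2

"who" is extracted from the subject of "inquired".
Boundaries crossed, outermost first: [that], [Ø] — 2 in total.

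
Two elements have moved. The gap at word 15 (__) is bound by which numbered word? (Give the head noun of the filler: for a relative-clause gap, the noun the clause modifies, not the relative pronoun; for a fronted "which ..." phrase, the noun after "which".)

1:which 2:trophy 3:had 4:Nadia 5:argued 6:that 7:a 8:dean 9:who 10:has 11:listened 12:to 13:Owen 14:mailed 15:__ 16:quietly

2

The marked gap is the direct object of "mailed".
Its filler is the fronted wh-phrase "which trophy", at word 2.
(The other dependency links word 8 to a gap after word 9.)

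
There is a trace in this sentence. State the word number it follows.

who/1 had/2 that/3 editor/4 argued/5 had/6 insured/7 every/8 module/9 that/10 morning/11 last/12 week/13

5

The displaced element is "who" (word 1).
It is linked across 1 clause boundary (Ø).
It functions as the subject of "insured", so the gap sits immediately after word 5 ("argued").
Base order: That editor had argued who had insured every module that morning last week.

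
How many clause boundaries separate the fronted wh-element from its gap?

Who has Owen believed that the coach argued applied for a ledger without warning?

"who" is extracted from the subject of "applied".
Boundaries crossed, outermost first: [that], [Ø] — 2 in total.

2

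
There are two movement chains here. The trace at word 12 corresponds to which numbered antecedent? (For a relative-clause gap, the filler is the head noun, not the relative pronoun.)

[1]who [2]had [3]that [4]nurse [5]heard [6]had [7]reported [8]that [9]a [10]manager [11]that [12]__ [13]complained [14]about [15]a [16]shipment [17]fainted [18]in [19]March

10

The marked gap is inside the relative clause, the subject of "complained".
Its filler is the head noun "manager" (via "that"), at word 10.
(The other dependency links word 1 to a gap after word 5.)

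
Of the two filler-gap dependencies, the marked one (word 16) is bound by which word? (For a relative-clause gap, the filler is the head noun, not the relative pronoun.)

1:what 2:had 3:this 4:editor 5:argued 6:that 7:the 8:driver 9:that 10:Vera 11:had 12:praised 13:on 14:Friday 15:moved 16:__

1

The marked gap is the direct object of "moved".
Its filler is the fronted wh-phrase "what", at word 1.
(The other dependency links word 8 to a gap after word 12.)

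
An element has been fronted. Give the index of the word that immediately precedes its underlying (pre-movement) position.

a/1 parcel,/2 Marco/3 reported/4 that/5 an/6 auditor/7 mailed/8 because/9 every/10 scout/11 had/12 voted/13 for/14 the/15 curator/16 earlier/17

8

The displaced element is "a parcel" (word 2).
It is linked across 1 clause boundary (that).
It functions as the direct object of "mailed", so the gap sits immediately after word 8 ("mailed").
Base order: Marco reported that an auditor mailed a parcel because every scout had voted for the curator earlier.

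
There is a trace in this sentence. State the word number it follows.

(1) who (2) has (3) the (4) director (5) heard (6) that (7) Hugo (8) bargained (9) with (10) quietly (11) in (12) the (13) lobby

9

The displaced element is "who" (word 1).
It is linked across 1 clause boundary (that).
It functions as the object of the preposition "with" of "bargained", so the gap sits immediately after word 9 ("with").
Base order: The director has heard that Hugo bargained with who quietly in the lobby.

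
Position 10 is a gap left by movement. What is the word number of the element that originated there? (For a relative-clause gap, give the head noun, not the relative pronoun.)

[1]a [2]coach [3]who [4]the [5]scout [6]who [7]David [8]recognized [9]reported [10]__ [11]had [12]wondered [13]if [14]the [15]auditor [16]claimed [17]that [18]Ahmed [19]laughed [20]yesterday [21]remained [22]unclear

The gap at 10 is the subject of "wondered", inside a relative clause.
The relative pronoun is "who" (word 3); it is bound by the head noun immediately before it.
Its filler is the head noun "coach", at word 2.

2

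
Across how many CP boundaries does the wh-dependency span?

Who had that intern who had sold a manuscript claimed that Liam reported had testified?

2

"who" is extracted from the subject of "testified".
Boundaries crossed, outermost first: [that], [Ø] — 2 in total.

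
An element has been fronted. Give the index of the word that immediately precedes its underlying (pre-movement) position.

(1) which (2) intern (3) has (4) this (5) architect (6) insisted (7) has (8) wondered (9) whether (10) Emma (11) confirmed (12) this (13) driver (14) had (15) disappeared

The displaced element is "which intern" (word 2).
It is linked across 1 clause boundary (Ø).
It functions as the subject of "wondered", so the gap sits immediately after word 6 ("insisted").
Base order: This architect has insisted that which intern has wondered whether Emma confirmed this driver had disappeared.

6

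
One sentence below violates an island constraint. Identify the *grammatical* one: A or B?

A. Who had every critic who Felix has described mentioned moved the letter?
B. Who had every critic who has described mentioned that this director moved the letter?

A

In B, the wh-phrase is extracted from inside a complex-NP island (relative clause) (introduced by "who"), which blocks movement.
In A, the extraction path crosses only that-complement boundaries, which are transparent.
So A is grammatical.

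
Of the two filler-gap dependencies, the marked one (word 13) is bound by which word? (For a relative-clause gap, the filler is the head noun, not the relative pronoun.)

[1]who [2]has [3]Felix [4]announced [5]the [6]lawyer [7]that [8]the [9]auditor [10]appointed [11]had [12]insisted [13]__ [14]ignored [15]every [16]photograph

The marked gap is the subject of "ignored".
Its filler is the fronted wh-phrase "who", at word 1.
(The other dependency links word 6 to a gap after word 10.)

1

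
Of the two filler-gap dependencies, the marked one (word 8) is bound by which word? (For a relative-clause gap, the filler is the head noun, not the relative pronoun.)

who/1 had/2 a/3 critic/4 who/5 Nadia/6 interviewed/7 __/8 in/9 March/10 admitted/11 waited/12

The marked gap is inside the relative clause, the direct object of "interviewed".
Its filler is the head noun "critic" (via "who"), at word 4.
(The other dependency links word 1 to a gap after word 11.)

4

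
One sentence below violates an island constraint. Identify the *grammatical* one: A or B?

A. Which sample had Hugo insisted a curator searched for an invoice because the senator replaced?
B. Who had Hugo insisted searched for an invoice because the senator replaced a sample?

In A, the wh-phrase is extracted from inside an adjunct island (introduced by "because"), which blocks movement.
In B, the extraction path crosses only that-complement boundaries, which are transparent.
So B is grammatical.

B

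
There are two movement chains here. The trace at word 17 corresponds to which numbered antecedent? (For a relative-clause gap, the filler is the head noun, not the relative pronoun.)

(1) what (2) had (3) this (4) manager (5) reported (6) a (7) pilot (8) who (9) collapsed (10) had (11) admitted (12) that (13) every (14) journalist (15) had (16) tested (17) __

The marked gap is the direct object of "tested".
Its filler is the fronted wh-phrase "what", at word 1.
(The other dependency links word 7 to a gap after word 8.)

1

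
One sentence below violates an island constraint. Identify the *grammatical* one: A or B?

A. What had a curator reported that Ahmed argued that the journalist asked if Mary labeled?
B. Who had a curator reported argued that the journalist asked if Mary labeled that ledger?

B

In A, the wh-phrase is extracted from inside a wh-island (introduced by "if"), which blocks movement.
In B, the extraction path crosses only that-complement boundaries, which are transparent.
So B is grammatical.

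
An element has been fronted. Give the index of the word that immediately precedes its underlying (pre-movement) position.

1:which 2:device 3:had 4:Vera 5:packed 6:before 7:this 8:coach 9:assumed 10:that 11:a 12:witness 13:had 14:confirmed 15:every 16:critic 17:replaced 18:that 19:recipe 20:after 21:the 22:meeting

The displaced element is "which device" (word 2).
It functions as the direct object of "packed", so the gap sits immediately after word 5 ("packed").
Base order: Vera had packed which device before this coach assumed that a witness had confirmed every critic replaced that recipe after the meeting.

5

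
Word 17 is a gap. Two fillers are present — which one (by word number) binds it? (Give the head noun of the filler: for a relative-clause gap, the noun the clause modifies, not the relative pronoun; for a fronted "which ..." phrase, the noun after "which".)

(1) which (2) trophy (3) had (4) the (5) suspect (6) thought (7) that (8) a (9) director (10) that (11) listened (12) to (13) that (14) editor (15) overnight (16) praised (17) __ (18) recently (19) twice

2

The marked gap is the direct object of "praised".
Its filler is the fronted wh-phrase "which trophy", at word 2.
(The other dependency links word 9 to a gap after word 10.)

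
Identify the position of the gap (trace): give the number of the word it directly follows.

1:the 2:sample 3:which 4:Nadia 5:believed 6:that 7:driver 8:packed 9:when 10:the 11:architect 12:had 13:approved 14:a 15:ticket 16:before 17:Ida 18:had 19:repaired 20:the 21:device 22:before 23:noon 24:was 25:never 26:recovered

The displaced element is "the sample" (word 2).
It is linked across 1 clause boundary (Ø).
It functions as the direct object of "packed", so the gap sits immediately after word 8 ("packed").
Base order: Nadia believed that driver packed the sample when the architect had approved a ticket before Ida had repaired the device before noon.

8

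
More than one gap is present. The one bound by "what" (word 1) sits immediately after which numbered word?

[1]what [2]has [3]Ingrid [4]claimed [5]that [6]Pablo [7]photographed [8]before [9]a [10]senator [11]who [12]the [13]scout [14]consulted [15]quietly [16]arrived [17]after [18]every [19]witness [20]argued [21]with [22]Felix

The displaced element is "what" (word 1).
It is linked across 1 clause boundary (that).
It functions as the direct object of "photographed", so the gap sits immediately after word 7 ("photographed").
Base order: Ingrid has claimed that Pablo photographed what before a senator who the scout consulted quietly arrived after every witness argued with Felix.

7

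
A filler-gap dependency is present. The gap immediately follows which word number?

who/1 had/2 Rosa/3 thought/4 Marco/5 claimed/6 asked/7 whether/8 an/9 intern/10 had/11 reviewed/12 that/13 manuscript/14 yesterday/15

The displaced element is "who" (word 1).
It is linked across 2 clause boundaries (Ø → Ø).
It functions as the subject of "asked", so the gap sits immediately after word 6 ("claimed").
Base order: Rosa had thought Marco claimed that who asked whether an intern had reviewed that manuscript yesterday.

6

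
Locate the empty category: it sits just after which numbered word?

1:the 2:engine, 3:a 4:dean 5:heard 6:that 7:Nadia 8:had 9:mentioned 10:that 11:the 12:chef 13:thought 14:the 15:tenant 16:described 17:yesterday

16

The displaced element is "the engine" (word 2).
It is linked across 3 clause boundaries (that → that → Ø).
It functions as the direct object of "described", so the gap sits immediately after word 16 ("described").
Base order: A dean heard that Nadia had mentioned that the chef thought the tenant described the engine yesterday.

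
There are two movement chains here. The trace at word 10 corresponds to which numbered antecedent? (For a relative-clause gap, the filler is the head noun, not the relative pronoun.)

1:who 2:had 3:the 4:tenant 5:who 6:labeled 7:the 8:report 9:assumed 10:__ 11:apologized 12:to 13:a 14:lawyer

The marked gap is the subject of "apologized".
Its filler is the fronted wh-phrase "who", at word 1.
(The other dependency links word 4 to a gap after word 5.)

1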